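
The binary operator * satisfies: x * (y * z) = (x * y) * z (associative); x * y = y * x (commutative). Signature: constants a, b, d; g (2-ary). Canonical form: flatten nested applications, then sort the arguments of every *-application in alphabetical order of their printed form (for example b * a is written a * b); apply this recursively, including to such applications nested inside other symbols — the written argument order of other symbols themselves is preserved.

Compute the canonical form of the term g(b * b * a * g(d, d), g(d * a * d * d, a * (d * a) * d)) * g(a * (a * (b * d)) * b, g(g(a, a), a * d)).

Answer: g(a * a * b * b * d, g(g(a, a), a * d)) * g(a * b * b * g(d, d), g(a * d * d * d, a * a * d * d))

Derivation:
Canonicalize subterm:  g(b * b * a * g(d, d), g(d * a * d * d, a * (d * a) * d))  →  g(a * b * b * g(d, d), g(a * d * d * d, a * a * d * d))
Canonicalize subterm:  g(a * (a * (b * d)) * b, g(g(a, a), a * d))  →  g(a * a * b * b * d, g(g(a, a), a * d))
Sort:  g(a * a * b * b * d, g(g(a, a), a * d)) * g(a * b * b * g(d, d), g(a * d * d * d, a * a * d * d))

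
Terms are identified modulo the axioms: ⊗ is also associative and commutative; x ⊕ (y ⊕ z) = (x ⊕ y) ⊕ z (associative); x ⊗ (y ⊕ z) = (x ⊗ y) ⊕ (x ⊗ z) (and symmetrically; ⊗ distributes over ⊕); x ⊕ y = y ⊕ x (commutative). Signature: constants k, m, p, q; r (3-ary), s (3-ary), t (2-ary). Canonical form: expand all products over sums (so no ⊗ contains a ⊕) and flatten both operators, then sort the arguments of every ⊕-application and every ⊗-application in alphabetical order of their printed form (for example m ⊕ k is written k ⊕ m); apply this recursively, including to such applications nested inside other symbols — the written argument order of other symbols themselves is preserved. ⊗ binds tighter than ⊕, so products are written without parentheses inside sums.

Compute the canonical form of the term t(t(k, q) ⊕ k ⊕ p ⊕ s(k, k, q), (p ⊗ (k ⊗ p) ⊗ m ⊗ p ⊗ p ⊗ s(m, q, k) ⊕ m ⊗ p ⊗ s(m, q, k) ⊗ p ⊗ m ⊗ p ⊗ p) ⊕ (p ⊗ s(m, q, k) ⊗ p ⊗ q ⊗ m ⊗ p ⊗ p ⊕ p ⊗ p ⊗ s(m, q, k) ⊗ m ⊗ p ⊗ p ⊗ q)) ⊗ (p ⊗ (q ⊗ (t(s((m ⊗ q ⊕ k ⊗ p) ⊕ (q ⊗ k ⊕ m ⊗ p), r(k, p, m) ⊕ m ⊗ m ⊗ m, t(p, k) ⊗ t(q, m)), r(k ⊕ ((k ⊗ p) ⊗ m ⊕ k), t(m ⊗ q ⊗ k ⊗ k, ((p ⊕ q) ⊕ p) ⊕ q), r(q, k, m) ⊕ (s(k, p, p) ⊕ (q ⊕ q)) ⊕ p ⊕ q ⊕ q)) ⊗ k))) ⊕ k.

Answer: k ⊕ k ⊗ p ⊗ q ⊗ t(k ⊕ p ⊕ s(k, k, q) ⊕ t(k, q), k ⊗ m ⊗ p ⊗ p ⊗ p ⊗ p ⊗ s(m, q, k) ⊕ m ⊗ m ⊗ p ⊗ p ⊗ p ⊗ p ⊗ s(m, q, k) ⊕ m ⊗ p ⊗ p ⊗ p ⊗ p ⊗ q ⊗ s(m, q, k) ⊕ m ⊗ p ⊗ p ⊗ p ⊗ p ⊗ q ⊗ s(m, q, k)) ⊗ t(s(k ⊗ p ⊕ k ⊗ q ⊕ m ⊗ p ⊕ m ⊗ q, m ⊗ m ⊗ m ⊕ r(k, p, m), t(p, k) ⊗ t(q, m)), r(k ⊕ k ⊕ k ⊗ m ⊗ p, t(k ⊗ k ⊗ m ⊗ q, p ⊕ p ⊕ q ⊕ q), p ⊕ q ⊕ q ⊕ q ⊕ q ⊕ r(q, k, m) ⊕ s(k, p, p)))

Derivation:
Un-nest:  k ⊗ p ⊗ q ⊗ t(k ⊕ p ⊕ s(k, k, q) ⊕ t(k, q), k ⊗ m ⊗ p ⊗ p ⊗ p ⊗ p ⊗ s(m, q, k) ⊕ m ⊗ m ⊗ p ⊗ p ⊗ p ⊗ p ⊗ s(m, q, k) ⊕ m ⊗ p ⊗ p ⊗ p ⊗ p ⊗ q ⊗ s(m, q, k) ⊕ m ⊗ p ⊗ p ⊗ p ⊗ p ⊗ q ⊗ s(m, q, k)) ⊗ t(s(k ⊗ p ⊕ k ⊗ q ⊕ m ⊗ p ⊕ m ⊗ q, m ⊗ m ⊗ m ⊕ r(k, p, m), t(p, k) ⊗ t(q, m)), r(k ⊕ k ⊕ k ⊗ m ⊗ p, t(k ⊗ k ⊗ m ⊗ q, p ⊕ p ⊕ q ⊕ q), p ⊕ q ⊕ q ⊕ q ⊕ q ⊕ r(q, k, m) ⊕ s(k, p, p))) ⊕ k
Sort:  k ⊕ k ⊗ p ⊗ q ⊗ t(k ⊕ p ⊕ s(k, k, q) ⊕ t(k, q), k ⊗ m ⊗ p ⊗ p ⊗ p ⊗ p ⊗ s(m, q, k) ⊕ m ⊗ m ⊗ p ⊗ p ⊗ p ⊗ p ⊗ s(m, q, k) ⊕ m ⊗ p ⊗ p ⊗ p ⊗ p ⊗ q ⊗ s(m, q, k) ⊕ m ⊗ p ⊗ p ⊗ p ⊗ p ⊗ q ⊗ s(m, q, k)) ⊗ t(s(k ⊗ p ⊕ k ⊗ q ⊕ m ⊗ p ⊕ m ⊗ q, m ⊗ m ⊗ m ⊕ r(k, p, m), t(p, k) ⊗ t(q, m)), r(k ⊕ k ⊕ k ⊗ m ⊗ p, t(k ⊗ k ⊗ m ⊗ q, p ⊕ p ⊕ q ⊕ q), p ⊕ q ⊕ q ⊕ q ⊕ q ⊕ r(q, k, m) ⊕ s(k, p, p)))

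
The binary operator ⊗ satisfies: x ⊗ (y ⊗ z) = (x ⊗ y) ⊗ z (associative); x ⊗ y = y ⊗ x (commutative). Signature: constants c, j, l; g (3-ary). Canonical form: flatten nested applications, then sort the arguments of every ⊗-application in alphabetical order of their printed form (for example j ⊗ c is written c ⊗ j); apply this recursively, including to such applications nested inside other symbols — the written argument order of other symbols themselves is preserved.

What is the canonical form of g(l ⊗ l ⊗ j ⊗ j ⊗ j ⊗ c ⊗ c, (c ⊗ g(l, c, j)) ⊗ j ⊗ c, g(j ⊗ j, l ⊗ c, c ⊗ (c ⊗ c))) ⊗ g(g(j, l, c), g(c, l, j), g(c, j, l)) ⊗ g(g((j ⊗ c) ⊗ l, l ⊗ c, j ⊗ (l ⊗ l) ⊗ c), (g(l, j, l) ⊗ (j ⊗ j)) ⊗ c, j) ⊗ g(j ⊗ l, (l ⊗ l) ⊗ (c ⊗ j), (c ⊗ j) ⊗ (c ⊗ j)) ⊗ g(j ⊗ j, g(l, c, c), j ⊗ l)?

Answer: g(c ⊗ c ⊗ j ⊗ j ⊗ j ⊗ l ⊗ l, c ⊗ c ⊗ g(l, c, j) ⊗ j, g(j ⊗ j, c ⊗ l, c ⊗ c ⊗ c)) ⊗ g(g(c ⊗ j ⊗ l, c ⊗ l, c ⊗ j ⊗ l ⊗ l), c ⊗ g(l, j, l) ⊗ j ⊗ j, j) ⊗ g(g(j, l, c), g(c, l, j), g(c, j, l)) ⊗ g(j ⊗ j, g(l, c, c), j ⊗ l) ⊗ g(j ⊗ l, c ⊗ j ⊗ l ⊗ l, c ⊗ c ⊗ j ⊗ j)

Derivation:
Canonicalize subterm:  g(l ⊗ l ⊗ j ⊗ j ⊗ j ⊗ c ⊗ c, (c ⊗ g(l, c, j)) ⊗ j ⊗ c, g(j ⊗ j, l ⊗ c, c ⊗ (c ⊗ c)))  →  g(c ⊗ c ⊗ j ⊗ j ⊗ j ⊗ l ⊗ l, c ⊗ c ⊗ g(l, c, j) ⊗ j, g(j ⊗ j, c ⊗ l, c ⊗ c ⊗ c))
Canonicalize subterm:  g(g((j ⊗ c) ⊗ l, l ⊗ c, j ⊗ (l ⊗ l) ⊗ c), (g(l, j, l) ⊗ (j ⊗ j)) ⊗ c, j)  →  g(g(c ⊗ j ⊗ l, c ⊗ l, c ⊗ j ⊗ l ⊗ l), c ⊗ g(l, j, l) ⊗ j ⊗ j, j)
Simplify inside:  g(j ⊗ l, (l ⊗ l) ⊗ (c ⊗ j), (c ⊗ j) ⊗ (c ⊗ j))  →  g(j ⊗ l, c ⊗ j ⊗ l ⊗ l, c ⊗ c ⊗ j ⊗ j)
Order the arguments:  g(c ⊗ c ⊗ j ⊗ j ⊗ j ⊗ l ⊗ l, c ⊗ c ⊗ g(l, c, j) ⊗ j, g(j ⊗ j, c ⊗ l, c ⊗ c ⊗ c)) ⊗ g(g(c ⊗ j ⊗ l, c ⊗ l, c ⊗ j ⊗ l ⊗ l), c ⊗ g(l, j, l) ⊗ j ⊗ j, j) ⊗ g(g(j, l, c), g(c, l, j), g(c, j, l)) ⊗ g(j ⊗ j, g(l, c, c), j ⊗ l) ⊗ g(j ⊗ l, c ⊗ j ⊗ l ⊗ l, c ⊗ c ⊗ j ⊗ j)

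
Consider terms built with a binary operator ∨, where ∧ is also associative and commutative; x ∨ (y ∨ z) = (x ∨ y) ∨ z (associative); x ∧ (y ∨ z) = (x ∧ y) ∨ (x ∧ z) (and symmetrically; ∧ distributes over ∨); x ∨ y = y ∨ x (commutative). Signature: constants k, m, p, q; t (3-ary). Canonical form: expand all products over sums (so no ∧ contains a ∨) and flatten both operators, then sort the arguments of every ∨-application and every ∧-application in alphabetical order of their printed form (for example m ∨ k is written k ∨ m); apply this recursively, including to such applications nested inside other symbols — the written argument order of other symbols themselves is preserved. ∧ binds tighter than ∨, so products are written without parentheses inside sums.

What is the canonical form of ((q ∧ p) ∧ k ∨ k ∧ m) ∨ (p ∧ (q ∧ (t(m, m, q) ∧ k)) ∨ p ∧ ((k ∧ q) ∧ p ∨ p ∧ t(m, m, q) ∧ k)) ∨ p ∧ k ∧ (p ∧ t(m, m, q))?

Answer: k ∧ m ∨ k ∧ p ∧ p ∧ q ∨ k ∧ p ∧ p ∧ t(m, m, q) ∨ k ∧ p ∧ p ∧ t(m, m, q) ∨ k ∧ p ∧ q ∨ k ∧ p ∧ q ∧ t(m, m, q)

Derivation:
Expand:  k ∧ p ∧ q ∨ k ∧ m ∨ k ∧ p ∧ q ∧ t(m, m, q) ∨ k ∧ p ∧ p ∧ q ∨ k ∧ p ∧ p ∧ t(m, m, q) ∨ k ∧ p ∧ p ∧ t(m, m, q)
Sort:  k ∧ m ∨ k ∧ p ∧ p ∧ q ∨ k ∧ p ∧ p ∧ t(m, m, q) ∨ k ∧ p ∧ p ∧ t(m, m, q) ∨ k ∧ p ∧ q ∨ k ∧ p ∧ q ∧ t(m, m, q)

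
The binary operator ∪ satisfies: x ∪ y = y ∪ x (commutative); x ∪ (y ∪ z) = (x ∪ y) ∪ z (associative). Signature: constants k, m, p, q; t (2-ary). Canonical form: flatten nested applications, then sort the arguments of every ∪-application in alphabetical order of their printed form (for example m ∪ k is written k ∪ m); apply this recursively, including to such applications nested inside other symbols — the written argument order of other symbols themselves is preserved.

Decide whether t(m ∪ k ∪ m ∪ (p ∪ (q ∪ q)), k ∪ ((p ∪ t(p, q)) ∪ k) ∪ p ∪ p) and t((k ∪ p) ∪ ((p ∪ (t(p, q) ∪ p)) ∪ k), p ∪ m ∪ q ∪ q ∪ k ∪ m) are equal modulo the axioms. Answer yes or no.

Left:  t(m ∪ k ∪ m ∪ (p ∪ (q ∪ q)), k ∪ ((p ∪ t(p, q)) ∪ k) ∪ p ∪ p)
  Focus inside:  k ∪ ((p ∪ t(p, q)) ∪ k) ∪ p ∪ p
  Flatten:  k ∪ p ∪ t(p, q) ∪ k ∪ p ∪ p
  Order the arguments:  k ∪ k ∪ p ∪ p ∪ p ∪ t(p, q)
  Put back:  t(k ∪ m ∪ m ∪ p ∪ q ∪ q, k ∪ k ∪ p ∪ p ∪ p ∪ t(p, q))
Right:  t((k ∪ p) ∪ ((p ∪ (t(p, q) ∪ p)) ∪ k), p ∪ m ∪ q ∪ q ∪ k ∪ m)
  Work inside:  (k ∪ p) ∪ ((p ∪ (t(p, q) ∪ p)) ∪ k)
  Merge nested applications:  k ∪ p ∪ p ∪ t(p, q) ∪ p ∪ k
  Order the arguments:  k ∪ k ∪ p ∪ p ∪ p ∪ t(p, q)
  Rebuild:  t(k ∪ k ∪ p ∪ p ∪ p ∪ t(p, q), k ∪ m ∪ m ∪ p ∪ q ∪ q)

Answer: no — t(k ∪ m ∪ m ∪ p ∪ q ∪ q, k ∪ k ∪ p ∪ p ∪ p ∪ t(p, q)) vs t(k ∪ k ∪ p ∪ p ∪ p ∪ t(p, q), k ∪ m ∪ m ∪ p ∪ q ∪ q)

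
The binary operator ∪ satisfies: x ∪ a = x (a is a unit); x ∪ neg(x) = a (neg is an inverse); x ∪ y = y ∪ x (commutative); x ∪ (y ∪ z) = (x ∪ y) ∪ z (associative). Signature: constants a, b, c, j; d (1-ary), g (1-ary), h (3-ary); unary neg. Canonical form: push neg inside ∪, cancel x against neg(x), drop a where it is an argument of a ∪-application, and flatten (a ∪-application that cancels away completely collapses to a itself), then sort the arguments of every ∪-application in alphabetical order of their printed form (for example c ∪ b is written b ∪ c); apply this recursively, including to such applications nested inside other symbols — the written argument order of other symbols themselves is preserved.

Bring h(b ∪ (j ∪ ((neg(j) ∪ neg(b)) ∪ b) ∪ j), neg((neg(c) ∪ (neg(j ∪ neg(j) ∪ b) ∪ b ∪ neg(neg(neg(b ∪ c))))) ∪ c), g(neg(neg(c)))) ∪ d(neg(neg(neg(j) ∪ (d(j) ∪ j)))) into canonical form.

Push neg inside:  distribute neg over ∪ and collapse double neg
Collect terms:  h(b ∪ j, b ∪ c, g(c)) ∪ d(d(j))
Sort arguments:  d(d(j)) ∪ h(b ∪ j, b ∪ c, g(c))

Answer: d(d(j)) ∪ h(b ∪ j, b ∪ c, g(c))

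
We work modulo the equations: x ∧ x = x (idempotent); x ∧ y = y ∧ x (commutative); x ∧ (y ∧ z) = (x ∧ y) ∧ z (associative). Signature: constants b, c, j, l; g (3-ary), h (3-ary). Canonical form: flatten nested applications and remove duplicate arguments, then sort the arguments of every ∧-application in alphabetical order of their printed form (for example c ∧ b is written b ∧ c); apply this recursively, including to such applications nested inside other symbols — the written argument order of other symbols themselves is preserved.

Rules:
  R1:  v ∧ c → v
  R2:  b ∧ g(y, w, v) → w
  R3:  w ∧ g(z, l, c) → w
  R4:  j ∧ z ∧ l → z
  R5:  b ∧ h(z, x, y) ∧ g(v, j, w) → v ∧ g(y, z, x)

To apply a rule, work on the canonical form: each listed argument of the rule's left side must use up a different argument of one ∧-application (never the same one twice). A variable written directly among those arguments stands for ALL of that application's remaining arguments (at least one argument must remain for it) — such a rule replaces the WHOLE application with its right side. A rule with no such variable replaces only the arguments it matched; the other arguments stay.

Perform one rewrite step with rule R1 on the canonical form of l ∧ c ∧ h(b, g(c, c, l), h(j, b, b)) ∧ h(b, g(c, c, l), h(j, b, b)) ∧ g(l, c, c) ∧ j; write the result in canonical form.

Answer: g(l, c, c) ∧ h(b, g(c, c, l), h(j, b, b)) ∧ j ∧ l

Derivation:
Canonical form:  c ∧ g(l, c, c) ∧ h(b, g(c, c, l), h(j, b, b)) ∧ j ∧ l
Apply R1:  consuming c;  v := g(l, c, c) ∧ h(b, g(c, c, l), h(j, b, b)) ∧ j ∧ l
The variable takes the whole remainder — replace the entire application.
Giving:  g(l, c, c) ∧ h(b, g(c, c, l), h(j, b, b)) ∧ j ∧ l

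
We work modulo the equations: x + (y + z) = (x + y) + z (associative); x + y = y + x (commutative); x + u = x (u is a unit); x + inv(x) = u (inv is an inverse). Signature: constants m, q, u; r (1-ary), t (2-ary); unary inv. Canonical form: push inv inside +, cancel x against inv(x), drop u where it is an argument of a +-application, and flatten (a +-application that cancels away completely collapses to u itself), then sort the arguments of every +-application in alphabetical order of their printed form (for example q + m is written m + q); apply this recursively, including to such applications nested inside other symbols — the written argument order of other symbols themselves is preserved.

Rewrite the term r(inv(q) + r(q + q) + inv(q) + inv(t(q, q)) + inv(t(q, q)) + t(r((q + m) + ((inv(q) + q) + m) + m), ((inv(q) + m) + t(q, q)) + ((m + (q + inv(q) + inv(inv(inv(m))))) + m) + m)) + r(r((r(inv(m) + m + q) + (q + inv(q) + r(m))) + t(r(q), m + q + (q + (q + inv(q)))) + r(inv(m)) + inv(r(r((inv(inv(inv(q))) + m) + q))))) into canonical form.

Push inv inside:  distribute inv over + and collapse double inv
Collect:  r(inv(q) + inv(q) + inv(t(q, q)) + inv(t(q, q)) + r(q + q) + t(r(m + m + m + q), inv(q) + m + m + m + t(q, q))) + r(r(inv(r(r(m))) + r(inv(m)) + r(m) + r(q) + t(r(q), m + q + q)))

Answer: r(inv(q) + inv(q) + inv(t(q, q)) + inv(t(q, q)) + r(q + q) + t(r(m + m + m + q), inv(q) + m + m + m + t(q, q))) + r(r(inv(r(r(m))) + r(inv(m)) + r(m) + r(q) + t(r(q), m + q + q)))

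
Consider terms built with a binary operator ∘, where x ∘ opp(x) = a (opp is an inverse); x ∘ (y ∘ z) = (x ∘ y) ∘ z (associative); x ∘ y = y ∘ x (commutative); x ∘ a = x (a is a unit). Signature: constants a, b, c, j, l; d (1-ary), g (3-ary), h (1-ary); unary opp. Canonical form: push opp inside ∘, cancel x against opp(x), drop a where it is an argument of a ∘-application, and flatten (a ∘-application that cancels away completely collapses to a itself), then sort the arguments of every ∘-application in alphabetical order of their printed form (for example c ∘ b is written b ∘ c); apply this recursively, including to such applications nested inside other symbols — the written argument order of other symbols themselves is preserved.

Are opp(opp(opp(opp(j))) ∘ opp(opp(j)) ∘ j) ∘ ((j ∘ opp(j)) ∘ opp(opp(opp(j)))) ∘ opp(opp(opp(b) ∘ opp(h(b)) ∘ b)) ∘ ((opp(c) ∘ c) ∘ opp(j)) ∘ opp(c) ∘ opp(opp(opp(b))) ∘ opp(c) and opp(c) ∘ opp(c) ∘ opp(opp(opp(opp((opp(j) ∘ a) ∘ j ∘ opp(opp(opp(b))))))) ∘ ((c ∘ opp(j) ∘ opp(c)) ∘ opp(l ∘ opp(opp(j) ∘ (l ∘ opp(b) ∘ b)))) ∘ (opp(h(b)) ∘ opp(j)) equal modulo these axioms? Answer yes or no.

Answer: yes — both canonical forms are opp(b) ∘ opp(c) ∘ opp(c) ∘ opp(h(b)) ∘ opp(j) ∘ opp(j) ∘ opp(j)

Derivation:
Left:  opp(opp(opp(opp(j))) ∘ opp(opp(j)) ∘ j) ∘ ((j ∘ opp(j)) ∘ opp(opp(opp(j)))) ∘ opp(opp(opp(b) ∘ opp(h(b)) ∘ b)) ∘ ((opp(c) ∘ c) ∘ opp(j)) ∘ opp(c) ∘ opp(opp(opp(b))) ∘ opp(c)
  Push opp inside:  distribute opp over ∘ and collapse double opp
  Collect:  opp(j) ∘ opp(j) ∘ opp(j) ∘ opp(b) ∘ opp(h(b)) ∘ opp(c) ∘ opp(c)
  Sort:  opp(b) ∘ opp(c) ∘ opp(c) ∘ opp(h(b)) ∘ opp(j) ∘ opp(j) ∘ opp(j)
Right:  opp(c) ∘ opp(c) ∘ opp(opp(opp(opp((opp(j) ∘ a) ∘ j ∘ opp(opp(opp(b))))))) ∘ ((c ∘ opp(j) ∘ opp(c)) ∘ opp(l ∘ opp(opp(j) ∘ (l ∘ opp(b) ∘ b)))) ∘ (opp(h(b)) ∘ opp(j))
  Push opp inside:  distribute opp over ∘ and collapse double opp
  Inverses cancel:  l cancels
  Collect terms:  opp(c) ∘ opp(c) ∘ opp(j) ∘ opp(j) ∘ opp(j) ∘ opp(b) ∘ opp(h(b))
  Sort arguments:  opp(b) ∘ opp(c) ∘ opp(c) ∘ opp(h(b)) ∘ opp(j) ∘ opp(j) ∘ opp(j)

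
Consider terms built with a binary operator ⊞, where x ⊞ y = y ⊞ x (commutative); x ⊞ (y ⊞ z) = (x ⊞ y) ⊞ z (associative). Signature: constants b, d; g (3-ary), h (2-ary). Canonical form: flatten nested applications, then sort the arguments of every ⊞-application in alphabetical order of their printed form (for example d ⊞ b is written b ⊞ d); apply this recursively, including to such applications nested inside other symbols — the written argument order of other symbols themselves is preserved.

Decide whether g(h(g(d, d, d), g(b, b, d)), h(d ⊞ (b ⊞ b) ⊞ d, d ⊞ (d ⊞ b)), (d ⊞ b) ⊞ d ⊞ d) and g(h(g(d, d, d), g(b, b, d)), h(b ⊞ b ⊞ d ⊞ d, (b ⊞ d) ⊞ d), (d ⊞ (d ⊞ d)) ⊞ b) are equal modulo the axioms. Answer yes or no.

Left:  g(h(g(d, d, d), g(b, b, d)), h(d ⊞ (b ⊞ b) ⊞ d, d ⊞ (d ⊞ b)), (d ⊞ b) ⊞ d ⊞ d)
  Descend into:  (d ⊞ b) ⊞ d ⊞ d
  Flatten:  d ⊞ b ⊞ d ⊞ d
  Sort:  b ⊞ d ⊞ d ⊞ d
  Rebuild:  g(h(g(d, d, d), g(b, b, d)), h(b ⊞ b ⊞ d ⊞ d, b ⊞ d ⊞ d), b ⊞ d ⊞ d ⊞ d)
Right:  g(h(g(d, d, d), g(b, b, d)), h(b ⊞ b ⊞ d ⊞ d, (b ⊞ d) ⊞ d), (d ⊞ (d ⊞ d)) ⊞ b)
  Focus inside:  (d ⊞ (d ⊞ d)) ⊞ b
  Un-nest:  d ⊞ d ⊞ d ⊞ b
  Sort arguments:  b ⊞ d ⊞ d ⊞ d
  Put back:  g(h(g(d, d, d), g(b, b, d)), h(b ⊞ b ⊞ d ⊞ d, b ⊞ d ⊞ d), b ⊞ d ⊞ d ⊞ d)

Answer: yes — both canonical forms are g(h(g(d, d, d), g(b, b, d)), h(b ⊞ b ⊞ d ⊞ d, b ⊞ d ⊞ d), b ⊞ d ⊞ d ⊞ d)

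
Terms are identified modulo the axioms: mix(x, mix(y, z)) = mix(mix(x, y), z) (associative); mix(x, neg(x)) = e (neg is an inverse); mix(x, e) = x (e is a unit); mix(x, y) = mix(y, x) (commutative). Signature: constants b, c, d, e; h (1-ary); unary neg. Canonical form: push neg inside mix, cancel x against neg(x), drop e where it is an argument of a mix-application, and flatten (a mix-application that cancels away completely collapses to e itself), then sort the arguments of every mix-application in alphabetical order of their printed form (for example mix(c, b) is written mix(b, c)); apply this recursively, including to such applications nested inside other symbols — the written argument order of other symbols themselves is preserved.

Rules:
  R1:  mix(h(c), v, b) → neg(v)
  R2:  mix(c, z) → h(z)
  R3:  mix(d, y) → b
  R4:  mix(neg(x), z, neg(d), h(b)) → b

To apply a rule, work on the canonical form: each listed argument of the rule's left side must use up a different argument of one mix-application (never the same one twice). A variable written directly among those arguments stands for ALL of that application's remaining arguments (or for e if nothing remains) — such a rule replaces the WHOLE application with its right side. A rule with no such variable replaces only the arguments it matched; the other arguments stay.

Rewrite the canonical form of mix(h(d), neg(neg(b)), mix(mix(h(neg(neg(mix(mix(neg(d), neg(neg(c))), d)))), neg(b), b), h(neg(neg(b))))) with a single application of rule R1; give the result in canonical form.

Answer: mix(neg(h(b)), neg(h(d)))

Derivation:
Canonical form:  mix(b, h(b), h(c), h(d))
R1 matches:  uses b, h(c);  v := mix(h(b), h(d))
The variable takes the whole remainder — replace the entire application.
New term:  mix(neg(h(b)), neg(h(d)))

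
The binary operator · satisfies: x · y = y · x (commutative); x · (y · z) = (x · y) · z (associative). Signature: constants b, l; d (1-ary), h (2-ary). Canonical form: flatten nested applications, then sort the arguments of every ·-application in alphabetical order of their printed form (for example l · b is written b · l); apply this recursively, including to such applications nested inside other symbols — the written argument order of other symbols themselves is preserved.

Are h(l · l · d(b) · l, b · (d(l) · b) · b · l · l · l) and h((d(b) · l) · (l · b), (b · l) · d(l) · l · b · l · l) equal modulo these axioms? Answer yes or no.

Left:  h(l · l · d(b) · l, b · (d(l) · b) · b · l · l · l)
  Work inside:  b · (d(l) · b) · b · l · l · l
  Flatten:  b · d(l) · b · b · l · l · l
  Order the arguments:  b · b · b · d(l) · l · l · l
  Put back:  h(d(b) · l · l · l, b · b · b · d(l) · l · l · l)
Right:  h((d(b) · l) · (l · b), (b · l) · d(l) · l · b · l · l)
  Work inside:  (b · l) · d(l) · l · b · l · l
  Flatten:  b · l · d(l) · l · b · l · l
  Order the arguments:  b · b · d(l) · l · l · l · l
  Reassemble:  h(b · d(b) · l · l, b · b · d(l) · l · l · l · l)

Answer: no — h(d(b) · l · l · l, b · b · b · d(l) · l · l · l) vs h(b · d(b) · l · l, b · b · d(l) · l · l · l · l)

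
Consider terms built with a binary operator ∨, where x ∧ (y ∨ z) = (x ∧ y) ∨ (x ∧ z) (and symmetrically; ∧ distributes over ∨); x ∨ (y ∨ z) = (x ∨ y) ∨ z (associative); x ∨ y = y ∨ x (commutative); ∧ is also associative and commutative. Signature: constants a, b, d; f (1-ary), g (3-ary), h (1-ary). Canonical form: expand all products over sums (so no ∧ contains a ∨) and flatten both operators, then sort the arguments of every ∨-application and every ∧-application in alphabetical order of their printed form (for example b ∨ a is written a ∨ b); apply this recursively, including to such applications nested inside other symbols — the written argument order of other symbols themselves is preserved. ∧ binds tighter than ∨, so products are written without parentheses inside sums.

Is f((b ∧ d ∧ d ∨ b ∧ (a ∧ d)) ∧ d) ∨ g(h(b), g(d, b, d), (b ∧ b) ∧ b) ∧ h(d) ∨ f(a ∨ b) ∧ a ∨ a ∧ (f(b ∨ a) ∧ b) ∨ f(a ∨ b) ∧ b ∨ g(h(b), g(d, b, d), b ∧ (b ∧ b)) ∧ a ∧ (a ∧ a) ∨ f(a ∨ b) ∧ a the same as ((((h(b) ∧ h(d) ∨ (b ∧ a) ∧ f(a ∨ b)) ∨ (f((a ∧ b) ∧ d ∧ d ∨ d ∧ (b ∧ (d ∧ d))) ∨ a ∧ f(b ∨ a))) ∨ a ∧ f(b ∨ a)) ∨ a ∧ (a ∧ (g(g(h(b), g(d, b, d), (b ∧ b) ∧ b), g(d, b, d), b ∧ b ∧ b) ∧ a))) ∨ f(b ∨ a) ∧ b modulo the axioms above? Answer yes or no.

Left:  f((b ∧ d ∧ d ∨ b ∧ (a ∧ d)) ∧ d) ∨ g(h(b), g(d, b, d), (b ∧ b) ∧ b) ∧ h(d) ∨ f(a ∨ b) ∧ a ∨ a ∧ (f(b ∨ a) ∧ b) ∨ f(a ∨ b) ∧ b ∨ g(h(b), g(d, b, d), b ∧ (b ∧ b)) ∧ a ∧ (a ∧ a) ∨ f(a ∨ b) ∧ a
  Distribute:  f(a ∧ b ∧ d ∧ d ∨ b ∧ d ∧ d ∧ d) ∨ g(h(b), g(d, b, d), b ∧ b ∧ b) ∧ h(d) ∨ a ∧ f(a ∨ b) ∨ a ∧ b ∧ f(a ∨ b) ∨ b ∧ f(a ∨ b) ∨ a ∧ a ∧ a ∧ g(h(b), g(d, b, d), b ∧ b ∧ b) ∨ a ∧ f(a ∨ b)
  Sort:  a ∧ a ∧ a ∧ g(h(b), g(d, b, d), b ∧ b ∧ b) ∨ a ∧ b ∧ f(a ∨ b) ∨ a ∧ f(a ∨ b) ∨ a ∧ f(a ∨ b) ∨ b ∧ f(a ∨ b) ∨ f(a ∧ b ∧ d ∧ d ∨ b ∧ d ∧ d ∧ d) ∨ g(h(b), g(d, b, d), b ∧ b ∧ b) ∧ h(d)
Right:  ((((h(b) ∧ h(d) ∨ (b ∧ a) ∧ f(a ∨ b)) ∨ (f((a ∧ b) ∧ d ∧ d ∨ d ∧ (b ∧ (d ∧ d))) ∨ a ∧ f(b ∨ a))) ∨ a ∧ f(b ∨ a)) ∨ a ∧ (a ∧ (g(g(h(b), g(d, b, d), (b ∧ b) ∧ b), g(d, b, d), b ∧ b ∧ b) ∧ a))) ∨ f(b ∨ a) ∧ b
  Merge nested applications:  h(b) ∧ h(d) ∨ a ∧ b ∧ f(a ∨ b) ∨ f(a ∧ b ∧ d ∧ d ∨ b ∧ d ∧ d ∧ d) ∨ a ∧ f(a ∨ b) ∨ a ∧ f(a ∨ b) ∨ a ∧ a ∧ a ∧ g(g(h(b), g(d, b, d), b ∧ b ∧ b), g(d, b, d), b ∧ b ∧ b) ∨ b ∧ f(a ∨ b)
  Sort:  a ∧ a ∧ a ∧ g(g(h(b), g(d, b, d), b ∧ b ∧ b), g(d, b, d), b ∧ b ∧ b) ∨ a ∧ b ∧ f(a ∨ b) ∨ a ∧ f(a ∨ b) ∨ a ∧ f(a ∨ b) ∨ b ∧ f(a ∨ b) ∨ f(a ∧ b ∧ d ∧ d ∨ b ∧ d ∧ d ∧ d) ∨ h(b) ∧ h(d)

Answer: no — a ∧ a ∧ a ∧ g(h(b), g(d, b, d), b ∧ b ∧ b) ∨ a ∧ b ∧ f(a ∨ b) ∨ a ∧ f(a ∨ b) ∨ a ∧ f(a ∨ b) ∨ b ∧ f(a ∨ b) ∨ f(a ∧ b ∧ d ∧ d ∨ b ∧ d ∧ d ∧ d) ∨ g(h(b), g(d, b, d), b ∧ b ∧ b) ∧ h(d) vs a ∧ a ∧ a ∧ g(g(h(b), g(d, b, d), b ∧ b ∧ b), g(d, b, d), b ∧ b ∧ b) ∨ a ∧ b ∧ f(a ∨ b) ∨ a ∧ f(a ∨ b) ∨ a ∧ f(a ∨ b) ∨ b ∧ f(a ∨ b) ∨ f(a ∧ b ∧ d ∧ d ∨ b ∧ d ∧ d ∧ d) ∨ h(b) ∧ h(d)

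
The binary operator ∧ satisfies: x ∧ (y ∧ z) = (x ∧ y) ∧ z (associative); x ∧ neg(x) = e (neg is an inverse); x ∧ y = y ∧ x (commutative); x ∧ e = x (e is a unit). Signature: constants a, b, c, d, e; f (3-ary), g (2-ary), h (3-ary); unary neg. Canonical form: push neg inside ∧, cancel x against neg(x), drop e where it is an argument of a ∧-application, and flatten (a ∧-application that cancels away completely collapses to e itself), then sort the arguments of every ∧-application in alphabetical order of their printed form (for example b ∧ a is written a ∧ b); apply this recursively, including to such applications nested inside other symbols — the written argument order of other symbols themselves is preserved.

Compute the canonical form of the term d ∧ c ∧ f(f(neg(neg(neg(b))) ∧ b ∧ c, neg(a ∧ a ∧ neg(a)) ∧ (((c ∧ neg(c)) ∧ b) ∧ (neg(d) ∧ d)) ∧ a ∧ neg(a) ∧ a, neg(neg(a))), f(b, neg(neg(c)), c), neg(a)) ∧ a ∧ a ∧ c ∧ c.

Answer: a ∧ a ∧ c ∧ c ∧ c ∧ d ∧ f(f(c, b, a), f(b, c, c), neg(a))

Derivation:
Push neg inside:  distribute neg over ∧ and collapse double neg
Collect:  d ∧ c ∧ c ∧ c ∧ f(f(c, b, a), f(b, c, c), neg(a)) ∧ a ∧ a
Sort arguments:  a ∧ a ∧ c ∧ c ∧ c ∧ d ∧ f(f(c, b, a), f(b, c, c), neg(a))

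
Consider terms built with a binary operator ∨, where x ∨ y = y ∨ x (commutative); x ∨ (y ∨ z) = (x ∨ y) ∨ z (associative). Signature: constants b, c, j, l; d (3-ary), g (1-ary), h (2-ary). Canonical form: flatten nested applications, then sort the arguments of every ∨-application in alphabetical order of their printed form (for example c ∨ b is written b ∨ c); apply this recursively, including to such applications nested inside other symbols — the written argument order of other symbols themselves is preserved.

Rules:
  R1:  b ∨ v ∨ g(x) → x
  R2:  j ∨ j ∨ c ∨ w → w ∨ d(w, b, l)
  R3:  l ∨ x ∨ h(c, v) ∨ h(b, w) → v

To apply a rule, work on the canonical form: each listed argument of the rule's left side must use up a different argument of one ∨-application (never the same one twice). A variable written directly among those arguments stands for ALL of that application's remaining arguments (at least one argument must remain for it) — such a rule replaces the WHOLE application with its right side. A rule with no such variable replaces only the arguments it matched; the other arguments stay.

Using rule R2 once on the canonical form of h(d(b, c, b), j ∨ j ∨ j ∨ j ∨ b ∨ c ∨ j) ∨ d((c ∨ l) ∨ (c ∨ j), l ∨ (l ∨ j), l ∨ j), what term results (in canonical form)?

Canonical form:  d(c ∨ c ∨ j ∨ l, j ∨ l ∨ l, j ∨ l) ∨ h(d(b, c, b), b ∨ c ∨ j ∨ j ∨ j ∨ j ∨ j)
Apply R2:  consuming c, j, j;  w := b ∨ j ∨ j ∨ j
The variable takes the whole remainder — replace the entire application.
Result:  d(c ∨ c ∨ j ∨ l, j ∨ l ∨ l, j ∨ l) ∨ h(d(b, c, b), b ∨ d(b ∨ j ∨ j ∨ j, b, l) ∨ j ∨ j ∨ j)

Answer: d(c ∨ c ∨ j ∨ l, j ∨ l ∨ l, j ∨ l) ∨ h(d(b, c, b), b ∨ d(b ∨ j ∨ j ∨ j, b, l) ∨ j ∨ j ∨ j)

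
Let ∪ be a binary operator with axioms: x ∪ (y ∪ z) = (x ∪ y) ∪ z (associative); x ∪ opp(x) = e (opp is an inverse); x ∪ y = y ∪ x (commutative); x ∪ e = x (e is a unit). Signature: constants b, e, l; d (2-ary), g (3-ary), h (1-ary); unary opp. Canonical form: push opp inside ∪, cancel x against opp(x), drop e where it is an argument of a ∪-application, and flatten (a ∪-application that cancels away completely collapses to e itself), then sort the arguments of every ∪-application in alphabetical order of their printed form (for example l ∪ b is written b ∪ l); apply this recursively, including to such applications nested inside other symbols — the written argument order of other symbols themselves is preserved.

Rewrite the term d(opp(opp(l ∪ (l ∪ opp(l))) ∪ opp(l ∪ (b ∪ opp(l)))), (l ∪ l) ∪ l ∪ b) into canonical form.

Focus inside:  opp(l ∪ (l ∪ opp(l))) ∪ opp(l ∪ (b ∪ opp(l)))
Push opp inside:  distribute opp over ∪ and collapse double opp
Combine occurrences:  opp(l) ∪ opp(b)
Order the arguments:  opp(b) ∪ opp(l)
Reassemble:  d(b ∪ l, b ∪ l ∪ l ∪ l)

Answer: d(b ∪ l, b ∪ l ∪ l ∪ l)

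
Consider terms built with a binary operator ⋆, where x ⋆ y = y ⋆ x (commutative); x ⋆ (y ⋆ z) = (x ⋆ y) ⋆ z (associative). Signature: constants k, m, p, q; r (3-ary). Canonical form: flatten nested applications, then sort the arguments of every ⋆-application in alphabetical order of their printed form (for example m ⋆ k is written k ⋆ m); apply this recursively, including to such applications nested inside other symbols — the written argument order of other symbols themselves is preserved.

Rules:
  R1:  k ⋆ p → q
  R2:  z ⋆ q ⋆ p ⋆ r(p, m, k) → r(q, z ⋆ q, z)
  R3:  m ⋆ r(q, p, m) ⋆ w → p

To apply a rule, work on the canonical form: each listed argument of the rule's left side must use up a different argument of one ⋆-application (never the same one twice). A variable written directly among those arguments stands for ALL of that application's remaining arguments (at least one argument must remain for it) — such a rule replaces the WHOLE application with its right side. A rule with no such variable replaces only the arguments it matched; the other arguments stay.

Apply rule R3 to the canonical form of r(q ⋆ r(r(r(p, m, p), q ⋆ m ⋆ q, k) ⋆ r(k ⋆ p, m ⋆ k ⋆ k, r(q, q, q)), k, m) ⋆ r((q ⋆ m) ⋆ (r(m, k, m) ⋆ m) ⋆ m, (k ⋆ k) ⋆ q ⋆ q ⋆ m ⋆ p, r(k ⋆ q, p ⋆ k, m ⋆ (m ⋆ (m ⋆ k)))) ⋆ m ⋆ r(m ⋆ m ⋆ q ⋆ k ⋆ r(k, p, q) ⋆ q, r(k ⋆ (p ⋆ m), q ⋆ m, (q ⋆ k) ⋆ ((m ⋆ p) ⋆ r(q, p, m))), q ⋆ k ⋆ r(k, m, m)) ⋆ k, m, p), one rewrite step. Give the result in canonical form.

Canonical form:  r(k ⋆ m ⋆ q ⋆ r(k ⋆ m ⋆ m ⋆ q ⋆ q ⋆ r(k, p, q), r(k ⋆ m ⋆ p, m ⋆ q, k ⋆ m ⋆ p ⋆ q ⋆ r(q, p, m)), k ⋆ q ⋆ r(k, m, m)) ⋆ r(m ⋆ m ⋆ m ⋆ q ⋆ r(m, k, m), k ⋆ k ⋆ m ⋆ p ⋆ q ⋆ q, r(k ⋆ q, k ⋆ p, k ⋆ m ⋆ m ⋆ m)) ⋆ r(r(k ⋆ p, k ⋆ k ⋆ m, r(q, q, q)) ⋆ r(r(p, m, p), m ⋆ q ⋆ q, k), k, m), m, p)
R3 matches:  uses m, r(q, p, m);  w := k ⋆ p ⋆ q
Every leftover argument binds to the variable; the entire application is replaced.
Result:  r(k ⋆ m ⋆ q ⋆ r(k ⋆ m ⋆ m ⋆ q ⋆ q ⋆ r(k, p, q), r(k ⋆ m ⋆ p, m ⋆ q, p), k ⋆ q ⋆ r(k, m, m)) ⋆ r(m ⋆ m ⋆ m ⋆ q ⋆ r(m, k, m), k ⋆ k ⋆ m ⋆ p ⋆ q ⋆ q, r(k ⋆ q, k ⋆ p, k ⋆ m ⋆ m ⋆ m)) ⋆ r(r(k ⋆ p, k ⋆ k ⋆ m, r(q, q, q)) ⋆ r(r(p, m, p), m ⋆ q ⋆ q, k), k, m), m, p)

Answer: r(k ⋆ m ⋆ q ⋆ r(k ⋆ m ⋆ m ⋆ q ⋆ q ⋆ r(k, p, q), r(k ⋆ m ⋆ p, m ⋆ q, p), k ⋆ q ⋆ r(k, m, m)) ⋆ r(m ⋆ m ⋆ m ⋆ q ⋆ r(m, k, m), k ⋆ k ⋆ m ⋆ p ⋆ q ⋆ q, r(k ⋆ q, k ⋆ p, k ⋆ m ⋆ m ⋆ m)) ⋆ r(r(k ⋆ p, k ⋆ k ⋆ m, r(q, q, q)) ⋆ r(r(p, m, p), m ⋆ q ⋆ q, k), k, m), m, p)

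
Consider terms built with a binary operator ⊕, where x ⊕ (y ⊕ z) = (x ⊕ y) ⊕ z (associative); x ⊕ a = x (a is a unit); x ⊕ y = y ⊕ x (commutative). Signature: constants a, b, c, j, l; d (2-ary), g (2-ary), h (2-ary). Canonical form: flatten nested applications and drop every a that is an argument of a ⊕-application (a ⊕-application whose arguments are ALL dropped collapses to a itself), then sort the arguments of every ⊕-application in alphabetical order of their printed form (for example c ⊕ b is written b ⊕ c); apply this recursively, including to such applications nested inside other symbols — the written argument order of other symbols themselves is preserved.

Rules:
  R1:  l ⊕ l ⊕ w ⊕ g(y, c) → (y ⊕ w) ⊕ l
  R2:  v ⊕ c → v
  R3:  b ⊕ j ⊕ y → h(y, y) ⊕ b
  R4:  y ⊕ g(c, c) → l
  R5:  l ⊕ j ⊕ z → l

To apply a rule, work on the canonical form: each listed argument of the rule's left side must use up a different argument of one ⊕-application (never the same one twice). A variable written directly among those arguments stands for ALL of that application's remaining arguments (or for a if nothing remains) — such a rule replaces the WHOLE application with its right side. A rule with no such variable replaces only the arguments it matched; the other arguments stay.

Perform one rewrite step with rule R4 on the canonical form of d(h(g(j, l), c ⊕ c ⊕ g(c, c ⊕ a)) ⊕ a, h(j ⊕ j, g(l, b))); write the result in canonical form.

Answer: d(h(g(j, l), l), h(j ⊕ j, g(l, b)))

Derivation:
Canonical form:  d(h(g(j, l), c ⊕ c ⊕ g(c, c)), h(j ⊕ j, g(l, b)))
Match R4:  consume g(c, c);  y := c ⊕ c
The extension variable absorbs all remaining arguments, so the whole application is rewritten.
Result:  d(h(g(j, l), l), h(j ⊕ j, g(l, b)))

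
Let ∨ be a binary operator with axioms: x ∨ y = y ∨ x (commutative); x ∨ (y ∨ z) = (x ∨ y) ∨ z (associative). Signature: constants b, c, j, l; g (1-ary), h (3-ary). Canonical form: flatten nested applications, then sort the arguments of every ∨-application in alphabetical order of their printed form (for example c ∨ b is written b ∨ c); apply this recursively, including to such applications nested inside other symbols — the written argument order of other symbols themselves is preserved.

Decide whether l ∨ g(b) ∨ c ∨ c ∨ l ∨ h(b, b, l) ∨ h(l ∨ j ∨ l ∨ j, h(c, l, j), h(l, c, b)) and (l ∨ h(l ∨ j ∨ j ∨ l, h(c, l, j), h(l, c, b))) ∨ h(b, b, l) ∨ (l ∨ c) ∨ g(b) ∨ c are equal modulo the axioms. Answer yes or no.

Answer: yes — both canonical forms are c ∨ c ∨ g(b) ∨ h(b, b, l) ∨ h(j ∨ j ∨ l ∨ l, h(c, l, j), h(l, c, b)) ∨ l ∨ l

Derivation:
Left:  l ∨ g(b) ∨ c ∨ c ∨ l ∨ h(b, b, l) ∨ h(l ∨ j ∨ l ∨ j, h(c, l, j), h(l, c, b))
  Canonicalize subterm:  h(l ∨ j ∨ l ∨ j, h(c, l, j), h(l, c, b))  →  h(j ∨ j ∨ l ∨ l, h(c, l, j), h(l, c, b))
  Order the arguments:  c ∨ c ∨ g(b) ∨ h(b, b, l) ∨ h(j ∨ j ∨ l ∨ l, h(c, l, j), h(l, c, b)) ∨ l ∨ l
Right:  (l ∨ h(l ∨ j ∨ j ∨ l, h(c, l, j), h(l, c, b))) ∨ h(b, b, l) ∨ (l ∨ c) ∨ g(b) ∨ c
  Merge nested applications:  l ∨ h(l ∨ j ∨ j ∨ l, h(c, l, j), h(l, c, b)) ∨ h(b, b, l) ∨ l ∨ c ∨ g(b) ∨ c
  Canonicalize subterm:  h(l ∨ j ∨ j ∨ l, h(c, l, j), h(l, c, b))  →  h(j ∨ j ∨ l ∨ l, h(c, l, j), h(l, c, b))
  Sort arguments:  c ∨ c ∨ g(b) ∨ h(b, b, l) ∨ h(j ∨ j ∨ l ∨ l, h(c, l, j), h(l, c, b)) ∨ l ∨ l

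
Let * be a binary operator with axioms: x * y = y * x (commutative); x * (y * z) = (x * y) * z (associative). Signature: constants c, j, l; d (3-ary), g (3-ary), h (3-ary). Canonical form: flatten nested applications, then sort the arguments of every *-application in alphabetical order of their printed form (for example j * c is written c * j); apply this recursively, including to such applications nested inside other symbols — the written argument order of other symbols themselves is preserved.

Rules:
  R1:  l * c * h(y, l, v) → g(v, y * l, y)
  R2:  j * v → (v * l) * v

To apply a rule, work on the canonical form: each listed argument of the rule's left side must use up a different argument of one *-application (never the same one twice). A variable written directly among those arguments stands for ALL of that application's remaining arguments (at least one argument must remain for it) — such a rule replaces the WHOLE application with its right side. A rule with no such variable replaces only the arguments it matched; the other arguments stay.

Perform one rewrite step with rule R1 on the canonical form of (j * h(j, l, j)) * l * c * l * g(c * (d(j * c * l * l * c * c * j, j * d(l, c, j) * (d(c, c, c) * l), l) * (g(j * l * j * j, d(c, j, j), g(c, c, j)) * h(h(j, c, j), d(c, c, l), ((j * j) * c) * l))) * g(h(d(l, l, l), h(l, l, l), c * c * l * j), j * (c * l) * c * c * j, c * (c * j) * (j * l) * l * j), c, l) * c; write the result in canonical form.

Answer: c * g(c * d(c * c * c * j * j * l * l, d(c, c, c) * d(l, c, j) * j * l, l) * g(h(d(l, l, l), h(l, l, l), c * c * j * l), c * c * c * j * j * l, c * c * j * j * j * l * l) * g(j * j * j * l, d(c, j, j), g(c, c, j)) * h(h(j, c, j), d(c, c, l), c * j * j * l), c, l) * g(j, j * l, j) * j * l

Derivation:
Canonical form:  c * c * g(c * d(c * c * c * j * j * l * l, d(c, c, c) * d(l, c, j) * j * l, l) * g(h(d(l, l, l), h(l, l, l), c * c * j * l), c * c * c * j * j * l, c * c * j * j * j * l * l) * g(j * j * j * l, d(c, j, j), g(c, c, j)) * h(h(j, c, j), d(c, c, l), c * j * j * l), c, l) * h(j, l, j) * j * l * l
Match R1:  consume c, h(j, l, j), l;  v := j, y := j
Giving:  c * g(c * d(c * c * c * j * j * l * l, d(c, c, c) * d(l, c, j) * j * l, l) * g(h(d(l, l, l), h(l, l, l), c * c * j * l), c * c * c * j * j * l, c * c * j * j * j * l * l) * g(j * j * j * l, d(c, j, j), g(c, c, j)) * h(h(j, c, j), d(c, c, l), c * j * j * l), c, l) * g(j, j * l, j) * j * l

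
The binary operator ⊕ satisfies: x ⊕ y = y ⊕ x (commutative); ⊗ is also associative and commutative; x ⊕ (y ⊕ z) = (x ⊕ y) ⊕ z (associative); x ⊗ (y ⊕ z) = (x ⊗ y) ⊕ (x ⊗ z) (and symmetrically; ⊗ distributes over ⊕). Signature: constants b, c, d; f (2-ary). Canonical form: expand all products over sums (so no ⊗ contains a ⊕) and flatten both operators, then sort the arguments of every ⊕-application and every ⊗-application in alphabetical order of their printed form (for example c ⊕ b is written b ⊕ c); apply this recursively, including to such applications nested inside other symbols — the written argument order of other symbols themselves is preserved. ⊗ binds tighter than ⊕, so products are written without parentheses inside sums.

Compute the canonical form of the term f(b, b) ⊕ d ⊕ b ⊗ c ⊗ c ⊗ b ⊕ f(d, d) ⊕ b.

Answer: b ⊕ b ⊗ b ⊗ c ⊗ c ⊕ d ⊕ f(b, b) ⊕ f(d, d)

Derivation:
Un-nest:  f(b, b) ⊕ d ⊕ b ⊗ b ⊗ c ⊗ c ⊕ f(d, d) ⊕ b
Sort arguments:  b ⊕ b ⊗ b ⊗ c ⊗ c ⊕ d ⊕ f(b, b) ⊕ f(d, d)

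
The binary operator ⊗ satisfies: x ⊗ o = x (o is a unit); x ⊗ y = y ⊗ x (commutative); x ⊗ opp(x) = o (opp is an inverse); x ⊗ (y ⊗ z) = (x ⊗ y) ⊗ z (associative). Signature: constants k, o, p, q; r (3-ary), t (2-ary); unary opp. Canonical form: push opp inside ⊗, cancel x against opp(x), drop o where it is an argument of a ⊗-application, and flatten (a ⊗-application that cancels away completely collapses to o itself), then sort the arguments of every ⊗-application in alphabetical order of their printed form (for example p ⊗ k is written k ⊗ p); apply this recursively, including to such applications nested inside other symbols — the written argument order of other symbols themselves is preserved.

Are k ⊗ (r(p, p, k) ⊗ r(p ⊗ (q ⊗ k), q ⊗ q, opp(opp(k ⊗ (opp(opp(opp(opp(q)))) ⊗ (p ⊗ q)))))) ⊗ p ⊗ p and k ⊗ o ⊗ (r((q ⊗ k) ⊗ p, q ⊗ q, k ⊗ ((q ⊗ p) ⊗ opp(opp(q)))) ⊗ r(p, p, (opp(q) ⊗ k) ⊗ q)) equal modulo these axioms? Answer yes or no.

Answer: no — k ⊗ p ⊗ p ⊗ r(k ⊗ p ⊗ q, q ⊗ q, k ⊗ p ⊗ q ⊗ q) ⊗ r(p, p, k) vs k ⊗ r(k ⊗ p ⊗ q, q ⊗ q, k ⊗ p ⊗ q ⊗ q) ⊗ r(p, p, k)

Derivation:
Left:  k ⊗ (r(p, p, k) ⊗ r(p ⊗ (q ⊗ k), q ⊗ q, opp(opp(k ⊗ (opp(opp(opp(opp(q)))) ⊗ (p ⊗ q)))))) ⊗ p ⊗ p
  Push opp inside:  distribute opp over ⊗ and collapse double opp
  Collect:  k ⊗ r(p, p, k) ⊗ r(k ⊗ p ⊗ q, q ⊗ q, k ⊗ p ⊗ q ⊗ q) ⊗ p ⊗ p
  Sort arguments:  k ⊗ p ⊗ p ⊗ r(k ⊗ p ⊗ q, q ⊗ q, k ⊗ p ⊗ q ⊗ q) ⊗ r(p, p, k)
Right:  k ⊗ o ⊗ (r((q ⊗ k) ⊗ p, q ⊗ q, k ⊗ ((q ⊗ p) ⊗ opp(opp(q)))) ⊗ r(p, p, (opp(q) ⊗ k) ⊗ q))
  Push opp inside:  distribute opp over ⊗ and collapse double opp
  Combine occurrences:  k ⊗ r(k ⊗ p ⊗ q, q ⊗ q, k ⊗ p ⊗ q ⊗ q) ⊗ r(p, p, k)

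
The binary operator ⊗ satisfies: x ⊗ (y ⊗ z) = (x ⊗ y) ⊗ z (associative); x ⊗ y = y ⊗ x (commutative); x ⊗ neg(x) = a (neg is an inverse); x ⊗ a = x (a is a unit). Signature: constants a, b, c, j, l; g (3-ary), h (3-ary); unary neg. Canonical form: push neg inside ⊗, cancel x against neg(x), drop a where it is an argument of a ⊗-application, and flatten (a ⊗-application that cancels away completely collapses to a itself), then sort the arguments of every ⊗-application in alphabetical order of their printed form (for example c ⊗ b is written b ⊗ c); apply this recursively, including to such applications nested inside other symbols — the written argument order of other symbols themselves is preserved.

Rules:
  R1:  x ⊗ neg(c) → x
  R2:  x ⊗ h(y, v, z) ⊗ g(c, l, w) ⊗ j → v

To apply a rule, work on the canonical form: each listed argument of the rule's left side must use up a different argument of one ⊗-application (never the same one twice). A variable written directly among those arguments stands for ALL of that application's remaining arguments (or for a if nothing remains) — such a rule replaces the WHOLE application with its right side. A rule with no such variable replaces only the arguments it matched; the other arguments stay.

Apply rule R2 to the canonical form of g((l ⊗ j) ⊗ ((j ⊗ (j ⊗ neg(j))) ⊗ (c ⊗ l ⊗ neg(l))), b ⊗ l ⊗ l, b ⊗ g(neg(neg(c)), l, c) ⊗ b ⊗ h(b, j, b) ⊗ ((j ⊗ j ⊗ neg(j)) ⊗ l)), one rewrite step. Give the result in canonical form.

Canonical form:  g(c ⊗ j ⊗ j ⊗ l, b ⊗ l ⊗ l, b ⊗ b ⊗ g(c, l, c) ⊗ h(b, j, b) ⊗ j ⊗ l)
R2 matches:  uses g(c, l, c), h(b, j, b), j;  v := j, w := c, x := b ⊗ b ⊗ l, y := b, z := b
The extension variable absorbs all remaining arguments, so the whole application is rewritten.
Giving:  g(c ⊗ j ⊗ j ⊗ l, b ⊗ l ⊗ l, j)

Answer: g(c ⊗ j ⊗ j ⊗ l, b ⊗ l ⊗ l, j)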